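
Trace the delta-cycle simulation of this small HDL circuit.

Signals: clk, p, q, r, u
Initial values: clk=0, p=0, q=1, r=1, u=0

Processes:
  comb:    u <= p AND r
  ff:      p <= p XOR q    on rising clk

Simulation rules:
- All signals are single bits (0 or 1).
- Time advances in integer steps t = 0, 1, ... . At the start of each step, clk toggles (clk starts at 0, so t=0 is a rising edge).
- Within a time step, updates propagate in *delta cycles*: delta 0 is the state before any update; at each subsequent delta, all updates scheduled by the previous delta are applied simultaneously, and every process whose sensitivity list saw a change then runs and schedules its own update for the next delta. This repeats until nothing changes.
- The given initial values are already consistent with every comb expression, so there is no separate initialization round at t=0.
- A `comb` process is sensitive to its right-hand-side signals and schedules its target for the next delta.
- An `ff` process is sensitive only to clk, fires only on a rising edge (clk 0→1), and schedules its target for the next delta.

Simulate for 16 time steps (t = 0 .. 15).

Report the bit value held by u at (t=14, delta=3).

0

t0.Δ0 u=0 r=1 q=1 clk=0 p=0
t0.Δ1 u=0 r=1 q=1 clk=1 p=0
t0.Δ2 u=0 r=1 q=1 clk=1 p=1
t0.Δ3 u=1 r=1 q=1 clk=1 p=1
t1.Δ0 u=1 r=1 q=1 clk=1 p=1
t1.Δ1 u=1 r=1 q=1 clk=0 p=1
t2.Δ0 u=1 r=1 q=1 clk=0 p=1
t2.Δ1 u=1 r=1 q=1 clk=1 p=1
t2.Δ2 u=1 r=1 q=1 clk=1 p=0
t2.Δ3 u=0 r=1 q=1 clk=1 p=0
t3.Δ0 u=0 r=1 q=1 clk=1 p=0
t3.Δ1 u=0 r=1 q=1 clk=0 p=0
t4.Δ0 u=0 r=1 q=1 clk=0 p=0
t4.Δ1 u=0 r=1 q=1 clk=1 p=0
t4.Δ2 u=0 r=1 q=1 clk=1 p=1
t4.Δ3 u=1 r=1 q=1 clk=1 p=1
t5.Δ0 u=1 r=1 q=1 clk=1 p=1
t5.Δ1 u=1 r=1 q=1 clk=0 p=1
t6.Δ0 u=1 r=1 q=1 clk=0 p=1
t6.Δ1 u=1 r=1 q=1 clk=1 p=1
t6.Δ2 u=1 r=1 q=1 clk=1 p=0
t6.Δ3 u=0 r=1 q=1 clk=1 p=0
t7.Δ0 u=0 r=1 q=1 clk=1 p=0
t7.Δ1 u=0 r=1 q=1 clk=0 p=0
t8.Δ0 u=0 r=1 q=1 clk=0 p=0
t8.Δ1 u=0 r=1 q=1 clk=1 p=0
t8.Δ2 u=0 r=1 q=1 clk=1 p=1
t8.Δ3 u=1 r=1 q=1 clk=1 p=1
t9.Δ0 u=1 r=1 q=1 clk=1 p=1
t9.Δ1 u=1 r=1 q=1 clk=0 p=1
t10.Δ0 u=1 r=1 q=1 clk=0 p=1
t10.Δ1 u=1 r=1 q=1 clk=1 p=1
t10.Δ2 u=1 r=1 q=1 clk=1 p=0
t10.Δ3 u=0 r=1 q=1 clk=1 p=0
t11.Δ0 u=0 r=1 q=1 clk=1 p=0
t11.Δ1 u=0 r=1 q=1 clk=0 p=0
t12.Δ0 u=0 r=1 q=1 clk=0 p=0
t12.Δ1 u=0 r=1 q=1 clk=1 p=0
t12.Δ2 u=0 r=1 q=1 clk=1 p=1
t12.Δ3 u=1 r=1 q=1 clk=1 p=1
t13.Δ0 u=1 r=1 q=1 clk=1 p=1
t13.Δ1 u=1 r=1 q=1 clk=0 p=1
t14.Δ0 u=1 r=1 q=1 clk=0 p=1
t14.Δ1 u=1 r=1 q=1 clk=1 p=1
t14.Δ2 u=1 r=1 q=1 clk=1 p=0
t14.Δ3 u=0 r=1 q=1 clk=1 p=0
t15.Δ0 u=0 r=1 q=1 clk=1 p=0
t15.Δ1 u=0 r=1 q=1 clk=0 p=0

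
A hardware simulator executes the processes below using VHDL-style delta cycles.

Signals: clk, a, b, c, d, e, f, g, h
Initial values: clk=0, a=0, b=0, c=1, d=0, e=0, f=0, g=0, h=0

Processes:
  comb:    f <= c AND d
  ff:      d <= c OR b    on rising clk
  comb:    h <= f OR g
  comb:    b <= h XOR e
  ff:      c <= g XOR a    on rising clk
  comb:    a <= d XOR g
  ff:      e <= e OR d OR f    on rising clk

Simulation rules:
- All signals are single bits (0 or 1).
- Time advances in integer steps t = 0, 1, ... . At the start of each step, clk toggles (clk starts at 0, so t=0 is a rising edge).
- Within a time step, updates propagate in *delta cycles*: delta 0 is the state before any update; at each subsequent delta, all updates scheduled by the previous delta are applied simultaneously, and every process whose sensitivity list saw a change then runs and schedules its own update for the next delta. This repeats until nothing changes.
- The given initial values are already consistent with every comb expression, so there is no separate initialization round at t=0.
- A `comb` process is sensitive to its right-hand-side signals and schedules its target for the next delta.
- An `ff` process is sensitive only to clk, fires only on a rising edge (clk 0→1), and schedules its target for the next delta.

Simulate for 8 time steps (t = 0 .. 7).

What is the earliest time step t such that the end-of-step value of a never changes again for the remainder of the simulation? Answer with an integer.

[bits: f,a,g,c,h,b,clk,d,e]
t=0: Δ0=000100000 Δ1=000100100 Δ2=000000110 Δ3=010000110 | 3Δ
t=1: Δ0=010000110 Δ1=010000010 | 1Δ
t=2: Δ0=010000010 Δ1=010000110 Δ2=010100101 Δ3=000101101 | 3Δ
t=3: Δ0=000101101 Δ1=000101001 | 1Δ
t=4: Δ0=000101001 Δ1=000101101 Δ2=000001111 Δ3=010001111 | 3Δ
t=5: Δ0=010001111 Δ1=010001011 | 1Δ
t=6: Δ0=010001011 Δ1=010001111 Δ2=010101111 Δ3=110101111 Δ4=110111111 Δ5=110110111 | 5Δ
t=7: Δ0=110110111 Δ1=110110011 | 1Δ

4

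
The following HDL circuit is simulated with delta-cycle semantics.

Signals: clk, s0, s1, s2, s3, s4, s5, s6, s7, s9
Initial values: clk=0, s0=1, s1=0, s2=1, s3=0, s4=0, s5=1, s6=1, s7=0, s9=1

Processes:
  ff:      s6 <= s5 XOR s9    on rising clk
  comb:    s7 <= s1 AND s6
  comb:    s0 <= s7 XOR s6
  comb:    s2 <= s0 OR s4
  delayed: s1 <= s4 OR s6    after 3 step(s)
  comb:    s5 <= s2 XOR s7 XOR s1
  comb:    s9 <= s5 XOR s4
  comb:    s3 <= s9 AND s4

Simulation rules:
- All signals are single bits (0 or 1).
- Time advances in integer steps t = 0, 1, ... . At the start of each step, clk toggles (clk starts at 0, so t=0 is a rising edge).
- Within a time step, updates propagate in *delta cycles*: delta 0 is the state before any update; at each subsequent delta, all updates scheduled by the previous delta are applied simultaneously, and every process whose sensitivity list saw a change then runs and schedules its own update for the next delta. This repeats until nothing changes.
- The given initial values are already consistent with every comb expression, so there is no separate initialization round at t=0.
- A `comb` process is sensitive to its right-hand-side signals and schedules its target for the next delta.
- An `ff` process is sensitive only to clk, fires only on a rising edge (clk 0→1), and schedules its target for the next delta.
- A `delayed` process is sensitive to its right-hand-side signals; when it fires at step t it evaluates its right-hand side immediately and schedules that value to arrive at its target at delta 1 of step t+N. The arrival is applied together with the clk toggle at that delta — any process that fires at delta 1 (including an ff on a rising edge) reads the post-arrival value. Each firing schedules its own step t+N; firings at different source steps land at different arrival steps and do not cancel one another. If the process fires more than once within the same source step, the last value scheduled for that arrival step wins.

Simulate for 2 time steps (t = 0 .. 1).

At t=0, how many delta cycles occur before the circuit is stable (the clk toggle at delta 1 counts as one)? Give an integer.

[bits: clk,s7,s5,s0,s1,s9,s2,s6,s3,s4]
t=0: Δ0=0011011100 Δ1=1011011100 Δ2=1011011000 Δ3=1010011000 Δ4=1010010000 Δ5=1000010000 Δ6=1000000000 | 6Δ
t=1: Δ0=1000000000 Δ1=0000000000 | 1Δ

6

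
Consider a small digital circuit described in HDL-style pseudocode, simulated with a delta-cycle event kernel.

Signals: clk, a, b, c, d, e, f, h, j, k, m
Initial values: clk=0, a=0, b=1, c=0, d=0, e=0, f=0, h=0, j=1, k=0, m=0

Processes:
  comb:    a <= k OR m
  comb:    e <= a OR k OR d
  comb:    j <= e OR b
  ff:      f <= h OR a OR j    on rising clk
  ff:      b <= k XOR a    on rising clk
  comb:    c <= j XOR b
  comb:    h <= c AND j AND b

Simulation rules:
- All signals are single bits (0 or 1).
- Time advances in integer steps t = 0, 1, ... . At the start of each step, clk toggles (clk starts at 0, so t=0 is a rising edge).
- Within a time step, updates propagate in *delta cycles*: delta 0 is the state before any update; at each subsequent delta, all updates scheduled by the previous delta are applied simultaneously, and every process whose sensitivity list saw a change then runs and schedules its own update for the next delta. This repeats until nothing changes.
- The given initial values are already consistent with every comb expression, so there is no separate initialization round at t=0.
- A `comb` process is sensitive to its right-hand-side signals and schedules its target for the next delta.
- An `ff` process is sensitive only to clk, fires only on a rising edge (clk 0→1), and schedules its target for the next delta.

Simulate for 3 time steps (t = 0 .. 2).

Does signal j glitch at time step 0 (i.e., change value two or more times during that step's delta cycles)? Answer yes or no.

no

[bits: clk,a,m,b,f,e,d,h,c,k,j]
t=0: Δ0=00010000001 Δ1=10010000001 Δ2=10001000001 Δ3=10001000100 Δ4=10001000000 | 4Δ
t=1: Δ0=10001000000 Δ1=00001000000 | 1Δ
t=2: Δ0=00001000000 Δ1=10001000000 Δ2=10000000000 | 2Δ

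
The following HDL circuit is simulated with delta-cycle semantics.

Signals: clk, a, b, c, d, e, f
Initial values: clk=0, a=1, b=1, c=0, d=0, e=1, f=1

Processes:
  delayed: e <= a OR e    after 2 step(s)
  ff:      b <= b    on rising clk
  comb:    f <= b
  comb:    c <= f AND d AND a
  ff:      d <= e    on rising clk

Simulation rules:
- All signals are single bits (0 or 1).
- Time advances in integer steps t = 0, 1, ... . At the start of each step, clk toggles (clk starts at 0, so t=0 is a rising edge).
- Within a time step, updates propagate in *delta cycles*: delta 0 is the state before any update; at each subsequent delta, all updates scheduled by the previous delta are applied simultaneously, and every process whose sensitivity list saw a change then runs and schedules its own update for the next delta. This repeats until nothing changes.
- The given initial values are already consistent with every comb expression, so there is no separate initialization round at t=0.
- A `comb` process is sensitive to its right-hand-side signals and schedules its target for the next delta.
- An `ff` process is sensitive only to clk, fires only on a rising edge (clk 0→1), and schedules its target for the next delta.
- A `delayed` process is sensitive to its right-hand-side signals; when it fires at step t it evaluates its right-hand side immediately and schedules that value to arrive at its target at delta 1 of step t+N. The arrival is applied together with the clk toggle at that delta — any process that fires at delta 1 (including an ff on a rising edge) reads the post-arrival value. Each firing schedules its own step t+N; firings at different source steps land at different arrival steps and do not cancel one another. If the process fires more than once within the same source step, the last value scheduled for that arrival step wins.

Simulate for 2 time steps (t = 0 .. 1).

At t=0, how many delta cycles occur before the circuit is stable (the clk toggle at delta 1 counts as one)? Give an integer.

t0.Δ0 e=1 a=1 clk=0 b=1 c=0 d=0 f=1
t0.Δ1 e=1 a=1 clk=1 b=1 c=0 d=0 f=1
t0.Δ2 e=1 a=1 clk=1 b=1 c=0 d=1 f=1
t0.Δ3 e=1 a=1 clk=1 b=1 c=1 d=1 f=1
t1.Δ0 e=1 a=1 clk=1 b=1 c=1 d=1 f=1
t1.Δ1 e=1 a=1 clk=0 b=1 c=1 d=1 f=1

3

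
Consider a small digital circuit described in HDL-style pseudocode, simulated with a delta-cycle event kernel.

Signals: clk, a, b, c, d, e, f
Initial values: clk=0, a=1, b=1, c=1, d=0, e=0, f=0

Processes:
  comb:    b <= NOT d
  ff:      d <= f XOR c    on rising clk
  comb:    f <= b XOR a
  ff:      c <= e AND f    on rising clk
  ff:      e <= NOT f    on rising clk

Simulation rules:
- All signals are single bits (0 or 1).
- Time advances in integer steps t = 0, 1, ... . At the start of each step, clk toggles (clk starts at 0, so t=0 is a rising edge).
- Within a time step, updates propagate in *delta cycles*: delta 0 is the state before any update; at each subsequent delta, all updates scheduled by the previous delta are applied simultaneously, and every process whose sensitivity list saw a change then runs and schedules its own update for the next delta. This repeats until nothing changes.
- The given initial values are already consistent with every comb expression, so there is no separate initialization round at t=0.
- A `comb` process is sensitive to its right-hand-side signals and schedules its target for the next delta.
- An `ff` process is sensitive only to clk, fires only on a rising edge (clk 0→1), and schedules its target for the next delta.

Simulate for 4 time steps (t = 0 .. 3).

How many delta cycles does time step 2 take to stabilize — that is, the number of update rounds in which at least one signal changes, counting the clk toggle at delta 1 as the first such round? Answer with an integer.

[bits: d,e,c,f,clk,b,a]
t=0: Δ0=0010011 Δ1=0010111 Δ2=1100111 Δ3=1100101 Δ4=1101101 | 4Δ
t=1: Δ0=1101101 Δ1=1101001 | 1Δ
t=2: Δ0=1101001 Δ1=1101101 Δ2=1011101 | 2Δ
t=3: Δ0=1011101 Δ1=1011001 | 1Δ

2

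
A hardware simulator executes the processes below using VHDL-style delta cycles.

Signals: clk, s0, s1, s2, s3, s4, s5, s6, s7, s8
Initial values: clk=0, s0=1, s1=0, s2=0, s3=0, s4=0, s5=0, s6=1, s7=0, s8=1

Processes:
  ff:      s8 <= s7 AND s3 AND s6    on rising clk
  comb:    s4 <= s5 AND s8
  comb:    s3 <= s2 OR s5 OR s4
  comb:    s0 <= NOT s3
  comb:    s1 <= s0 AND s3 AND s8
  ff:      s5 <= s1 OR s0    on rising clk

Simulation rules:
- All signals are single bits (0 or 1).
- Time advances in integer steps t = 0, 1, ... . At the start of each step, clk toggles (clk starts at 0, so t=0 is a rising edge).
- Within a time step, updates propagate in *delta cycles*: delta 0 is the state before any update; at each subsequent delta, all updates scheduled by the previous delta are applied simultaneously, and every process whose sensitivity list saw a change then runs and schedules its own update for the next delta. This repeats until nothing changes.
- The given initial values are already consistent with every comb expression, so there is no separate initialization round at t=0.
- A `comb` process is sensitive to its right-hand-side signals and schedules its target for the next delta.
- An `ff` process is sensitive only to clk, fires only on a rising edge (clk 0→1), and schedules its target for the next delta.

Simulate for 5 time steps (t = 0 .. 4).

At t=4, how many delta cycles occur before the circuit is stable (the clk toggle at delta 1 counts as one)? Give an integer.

t0.Δ0 s3=0 s4=0 clk=0 s1=0 s6=1 s5=0 s0=1 s2=0 s7=0 s8=1
t0.Δ1 s3=0 s4=0 clk=1 s1=0 s6=1 s5=0 s0=1 s2=0 s7=0 s8=1
t0.Δ2 s3=0 s4=0 clk=1 s1=0 s6=1 s5=1 s0=1 s2=0 s7=0 s8=0
t0.Δ3 s3=1 s4=0 clk=1 s1=0 s6=1 s5=1 s0=1 s2=0 s7=0 s8=0
t0.Δ4 s3=1 s4=0 clk=1 s1=0 s6=1 s5=1 s0=0 s2=0 s7=0 s8=0
t1.Δ0 s3=1 s4=0 clk=1 s1=0 s6=1 s5=1 s0=0 s2=0 s7=0 s8=0
t1.Δ1 s3=1 s4=0 clk=0 s1=0 s6=1 s5=1 s0=0 s2=0 s7=0 s8=0
t2.Δ0 s3=1 s4=0 clk=0 s1=0 s6=1 s5=1 s0=0 s2=0 s7=0 s8=0
t2.Δ1 s3=1 s4=0 clk=1 s1=0 s6=1 s5=1 s0=0 s2=0 s7=0 s8=0
t2.Δ2 s3=1 s4=0 clk=1 s1=0 s6=1 s5=0 s0=0 s2=0 s7=0 s8=0
t2.Δ3 s3=0 s4=0 clk=1 s1=0 s6=1 s5=0 s0=0 s2=0 s7=0 s8=0
t2.Δ4 s3=0 s4=0 clk=1 s1=0 s6=1 s5=0 s0=1 s2=0 s7=0 s8=0
t3.Δ0 s3=0 s4=0 clk=1 s1=0 s6=1 s5=0 s0=1 s2=0 s7=0 s8=0
t3.Δ1 s3=0 s4=0 clk=0 s1=0 s6=1 s5=0 s0=1 s2=0 s7=0 s8=0
t4.Δ0 s3=0 s4=0 clk=0 s1=0 s6=1 s5=0 s0=1 s2=0 s7=0 s8=0
t4.Δ1 s3=0 s4=0 clk=1 s1=0 s6=1 s5=0 s0=1 s2=0 s7=0 s8=0
t4.Δ2 s3=0 s4=0 clk=1 s1=0 s6=1 s5=1 s0=1 s2=0 s7=0 s8=0
t4.Δ3 s3=1 s4=0 clk=1 s1=0 s6=1 s5=1 s0=1 s2=0 s7=0 s8=0
t4.Δ4 s3=1 s4=0 clk=1 s1=0 s6=1 s5=1 s0=0 s2=0 s7=0 s8=0

4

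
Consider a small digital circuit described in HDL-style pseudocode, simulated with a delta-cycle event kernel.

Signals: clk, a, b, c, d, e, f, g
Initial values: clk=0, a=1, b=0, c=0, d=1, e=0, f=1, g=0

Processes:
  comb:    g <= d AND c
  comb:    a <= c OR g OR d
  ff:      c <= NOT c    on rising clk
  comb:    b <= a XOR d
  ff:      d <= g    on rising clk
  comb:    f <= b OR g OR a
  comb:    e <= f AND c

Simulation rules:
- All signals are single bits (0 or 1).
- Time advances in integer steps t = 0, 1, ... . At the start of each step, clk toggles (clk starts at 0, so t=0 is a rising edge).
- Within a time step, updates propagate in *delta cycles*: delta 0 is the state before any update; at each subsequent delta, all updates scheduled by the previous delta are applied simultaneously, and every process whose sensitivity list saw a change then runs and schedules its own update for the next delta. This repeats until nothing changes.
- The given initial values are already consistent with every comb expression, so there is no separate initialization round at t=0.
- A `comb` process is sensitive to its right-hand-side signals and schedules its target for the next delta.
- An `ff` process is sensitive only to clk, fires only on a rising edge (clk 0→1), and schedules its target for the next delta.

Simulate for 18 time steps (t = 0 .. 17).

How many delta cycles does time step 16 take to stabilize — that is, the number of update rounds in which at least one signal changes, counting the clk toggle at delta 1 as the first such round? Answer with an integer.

5

t0.Δ0 c=0 clk=0 g=0 e=0 b=0 d=1 a=1 f=1
t0.Δ1 c=0 clk=1 g=0 e=0 b=0 d=1 a=1 f=1
t0.Δ2 c=1 clk=1 g=0 e=0 b=0 d=0 a=1 f=1
t0.Δ3 c=1 clk=1 g=0 e=1 b=1 d=0 a=1 f=1
t1.Δ0 c=1 clk=1 g=0 e=1 b=1 d=0 a=1 f=1
t1.Δ1 c=1 clk=0 g=0 e=1 b=1 d=0 a=1 f=1
t2.Δ0 c=1 clk=0 g=0 e=1 b=1 d=0 a=1 f=1
t2.Δ1 c=1 clk=1 g=0 e=1 b=1 d=0 a=1 f=1
t2.Δ2 c=0 clk=1 g=0 e=1 b=1 d=0 a=1 f=1
t2.Δ3 c=0 clk=1 g=0 e=0 b=1 d=0 a=0 f=1
t2.Δ4 c=0 clk=1 g=0 e=0 b=0 d=0 a=0 f=1
t2.Δ5 c=0 clk=1 g=0 e=0 b=0 d=0 a=0 f=0
t3.Δ0 c=0 clk=1 g=0 e=0 b=0 d=0 a=0 f=0
t3.Δ1 c=0 clk=0 g=0 e=0 b=0 d=0 a=0 f=0
t4.Δ0 c=0 clk=0 g=0 e=0 b=0 d=0 a=0 f=0
t4.Δ1 c=0 clk=1 g=0 e=0 b=0 d=0 a=0 f=0
t4.Δ2 c=1 clk=1 g=0 e=0 b=0 d=0 a=0 f=0
t4.Δ3 c=1 clk=1 g=0 e=0 b=0 d=0 a=1 f=0
t4.Δ4 c=1 clk=1 g=0 e=0 b=1 d=0 a=1 f=1
t4.Δ5 c=1 clk=1 g=0 e=1 b=1 d=0 a=1 f=1
t5.Δ0 c=1 clk=1 g=0 e=1 b=1 d=0 a=1 f=1
t5.Δ1 c=1 clk=0 g=0 e=1 b=1 d=0 a=1 f=1
t6.Δ0 c=1 clk=0 g=0 e=1 b=1 d=0 a=1 f=1
t6.Δ1 c=1 clk=1 g=0 e=1 b=1 d=0 a=1 f=1
t6.Δ2 c=0 clk=1 g=0 e=1 b=1 d=0 a=1 f=1
t6.Δ3 c=0 clk=1 g=0 e=0 b=1 d=0 a=0 f=1
t6.Δ4 c=0 clk=1 g=0 e=0 b=0 d=0 a=0 f=1
t6.Δ5 c=0 clk=1 g=0 e=0 b=0 d=0 a=0 f=0
t7.Δ0 c=0 clk=1 g=0 e=0 b=0 d=0 a=0 f=0
t7.Δ1 c=0 clk=0 g=0 e=0 b=0 d=0 a=0 f=0
t8.Δ0 c=0 clk=0 g=0 e=0 b=0 d=0 a=0 f=0
t8.Δ1 c=0 clk=1 g=0 e=0 b=0 d=0 a=0 f=0
t8.Δ2 c=1 clk=1 g=0 e=0 b=0 d=0 a=0 f=0
t8.Δ3 c=1 clk=1 g=0 e=0 b=0 d=0 a=1 f=0
t8.Δ4 c=1 clk=1 g=0 e=0 b=1 d=0 a=1 f=1
t8.Δ5 c=1 clk=1 g=0 e=1 b=1 d=0 a=1 f=1
t9.Δ0 c=1 clk=1 g=0 e=1 b=1 d=0 a=1 f=1
t9.Δ1 c=1 clk=0 g=0 e=1 b=1 d=0 a=1 f=1
t10.Δ0 c=1 clk=0 g=0 e=1 b=1 d=0 a=1 f=1
t10.Δ1 c=1 clk=1 g=0 e=1 b=1 d=0 a=1 f=1
t10.Δ2 c=0 clk=1 g=0 e=1 b=1 d=0 a=1 f=1
t10.Δ3 c=0 clk=1 g=0 e=0 b=1 d=0 a=0 f=1
t10.Δ4 c=0 clk=1 g=0 e=0 b=0 d=0 a=0 f=1
t10.Δ5 c=0 clk=1 g=0 e=0 b=0 d=0 a=0 f=0
t11.Δ0 c=0 clk=1 g=0 e=0 b=0 d=0 a=0 f=0
t11.Δ1 c=0 clk=0 g=0 e=0 b=0 d=0 a=0 f=0
t12.Δ0 c=0 clk=0 g=0 e=0 b=0 d=0 a=0 f=0
t12.Δ1 c=0 clk=1 g=0 e=0 b=0 d=0 a=0 f=0
t12.Δ2 c=1 clk=1 g=0 e=0 b=0 d=0 a=0 f=0
t12.Δ3 c=1 clk=1 g=0 e=0 b=0 d=0 a=1 f=0
t12.Δ4 c=1 clk=1 g=0 e=0 b=1 d=0 a=1 f=1
t12.Δ5 c=1 clk=1 g=0 e=1 b=1 d=0 a=1 f=1
t13.Δ0 c=1 clk=1 g=0 e=1 b=1 d=0 a=1 f=1
t13.Δ1 c=1 clk=0 g=0 e=1 b=1 d=0 a=1 f=1
t14.Δ0 c=1 clk=0 g=0 e=1 b=1 d=0 a=1 f=1
t14.Δ1 c=1 clk=1 g=0 e=1 b=1 d=0 a=1 f=1
t14.Δ2 c=0 clk=1 g=0 e=1 b=1 d=0 a=1 f=1
t14.Δ3 c=0 clk=1 g=0 e=0 b=1 d=0 a=0 f=1
t14.Δ4 c=0 clk=1 g=0 e=0 b=0 d=0 a=0 f=1
t14.Δ5 c=0 clk=1 g=0 e=0 b=0 d=0 a=0 f=0
t15.Δ0 c=0 clk=1 g=0 e=0 b=0 d=0 a=0 f=0
t15.Δ1 c=0 clk=0 g=0 e=0 b=0 d=0 a=0 f=0
t16.Δ0 c=0 clk=0 g=0 e=0 b=0 d=0 a=0 f=0
t16.Δ1 c=0 clk=1 g=0 e=0 b=0 d=0 a=0 f=0
t16.Δ2 c=1 clk=1 g=0 e=0 b=0 d=0 a=0 f=0
t16.Δ3 c=1 clk=1 g=0 e=0 b=0 d=0 a=1 f=0
t16.Δ4 c=1 clk=1 g=0 e=0 b=1 d=0 a=1 f=1
t16.Δ5 c=1 clk=1 g=0 e=1 b=1 d=0 a=1 f=1
t17.Δ0 c=1 clk=1 g=0 e=1 b=1 d=0 a=1 f=1
t17.Δ1 c=1 clk=0 g=0 e=1 b=1 d=0 a=1 f=1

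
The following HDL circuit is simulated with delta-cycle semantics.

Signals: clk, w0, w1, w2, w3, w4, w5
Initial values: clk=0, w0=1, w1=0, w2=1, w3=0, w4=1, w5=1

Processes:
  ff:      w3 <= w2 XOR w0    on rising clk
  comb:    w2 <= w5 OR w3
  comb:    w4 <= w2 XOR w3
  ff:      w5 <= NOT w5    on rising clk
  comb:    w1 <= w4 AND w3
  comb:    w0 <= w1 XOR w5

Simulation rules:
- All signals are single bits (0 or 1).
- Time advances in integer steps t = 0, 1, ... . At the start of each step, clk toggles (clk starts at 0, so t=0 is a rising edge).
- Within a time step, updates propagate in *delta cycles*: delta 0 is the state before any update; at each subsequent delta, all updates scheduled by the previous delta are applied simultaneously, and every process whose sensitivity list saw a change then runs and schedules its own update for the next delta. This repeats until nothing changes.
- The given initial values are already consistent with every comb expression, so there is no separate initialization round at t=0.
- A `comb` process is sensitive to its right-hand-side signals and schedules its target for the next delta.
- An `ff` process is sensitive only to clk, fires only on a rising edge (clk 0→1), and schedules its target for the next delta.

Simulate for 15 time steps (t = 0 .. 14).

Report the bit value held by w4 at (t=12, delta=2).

1

[bits: w1,clk,w2,w0,w4,w5,w3]
t=0: Δ0=0011110 Δ1=0111110 Δ2=0111100 Δ3=0100100 Δ4=0100000 | 4Δ
t=1: Δ0=0100000 Δ1=0000000 | 1Δ
t=2: Δ0=0000000 Δ1=0100000 Δ2=0100010 Δ3=0111010 Δ4=0111110 | 4Δ
t=3: Δ0=0111110 Δ1=0011110 | 1Δ
t=4: Δ0=0011110 Δ1=0111110 Δ2=0111100 Δ3=0100100 Δ4=0100000 | 4Δ
t=5: Δ0=0100000 Δ1=0000000 | 1Δ
t=6: Δ0=0000000 Δ1=0100000 Δ2=0100010 Δ3=0111010 Δ4=0111110 | 4Δ
t=7: Δ0=0111110 Δ1=0011110 | 1Δ
t=8: Δ0=0011110 Δ1=0111110 Δ2=0111100 Δ3=0100100 Δ4=0100000 | 4Δ
t=9: Δ0=0100000 Δ1=0000000 | 1Δ
t=10: Δ0=0000000 Δ1=0100000 Δ2=0100010 Δ3=0111010 Δ4=0111110 | 4Δ
t=11: Δ0=0111110 Δ1=0011110 | 1Δ
t=12: Δ0=0011110 Δ1=0111110 Δ2=0111100 Δ3=0100100 Δ4=0100000 | 4Δ
t=13: Δ0=0100000 Δ1=0000000 | 1Δ
t=14: Δ0=0000000 Δ1=0100000 Δ2=0100010 Δ3=0111010 Δ4=0111110 | 4Δ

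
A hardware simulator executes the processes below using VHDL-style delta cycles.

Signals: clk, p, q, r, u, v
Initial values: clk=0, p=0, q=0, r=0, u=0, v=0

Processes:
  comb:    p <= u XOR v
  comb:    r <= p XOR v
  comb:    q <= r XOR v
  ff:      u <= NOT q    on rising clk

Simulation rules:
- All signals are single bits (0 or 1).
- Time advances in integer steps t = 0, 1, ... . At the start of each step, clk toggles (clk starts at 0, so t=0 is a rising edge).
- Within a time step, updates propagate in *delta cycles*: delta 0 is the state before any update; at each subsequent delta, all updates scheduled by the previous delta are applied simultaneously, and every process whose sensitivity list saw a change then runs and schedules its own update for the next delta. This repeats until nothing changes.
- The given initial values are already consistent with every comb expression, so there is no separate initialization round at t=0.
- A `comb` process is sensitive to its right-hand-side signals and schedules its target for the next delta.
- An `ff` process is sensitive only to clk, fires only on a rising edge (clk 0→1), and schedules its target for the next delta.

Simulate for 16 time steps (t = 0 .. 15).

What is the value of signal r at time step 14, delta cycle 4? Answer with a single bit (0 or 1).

0

t=0 Δ0: u=0 q=0 p=0 clk=0 v=0 r=0
  Δ1: clk:0→1
  Δ2: u:0→1
  Δ3: p:0→1
  Δ4: r:0→1
  Δ5: q:0→1
  (5Δ to stable)
t=1 Δ0: u=1 q=1 p=1 clk=1 v=0 r=1
  Δ1: clk:1→0
  (1Δ to stable)
t=2 Δ0: u=1 q=1 p=1 clk=0 v=0 r=1
  Δ1: clk:0→1
  Δ2: u:1→0
  Δ3: p:1→0
  Δ4: r:1→0
  Δ5: q:1→0
  (5Δ to stable)
t=3 Δ0: u=0 q=0 p=0 clk=1 v=0 r=0
  Δ1: clk:1→0
  (1Δ to stable)
t=4 Δ0: u=0 q=0 p=0 clk=0 v=0 r=0
  Δ1: clk:0→1
  Δ2: u:0→1
  Δ3: p:0→1
  Δ4: r:0→1
  Δ5: q:0→1
  (5Δ to stable)
t=5 Δ0: u=1 q=1 p=1 clk=1 v=0 r=1
  Δ1: clk:1→0
  (1Δ to stable)
t=6 Δ0: u=1 q=1 p=1 clk=0 v=0 r=1
  Δ1: clk:0→1
  Δ2: u:1→0
  Δ3: p:1→0
  Δ4: r:1→0
  Δ5: q:1→0
  (5Δ to stable)
t=7 Δ0: u=0 q=0 p=0 clk=1 v=0 r=0
  Δ1: clk:1→0
  (1Δ to stable)
t=8 Δ0: u=0 q=0 p=0 clk=0 v=0 r=0
  Δ1: clk:0→1
  Δ2: u:0→1
  Δ3: p:0→1
  Δ4: r:0→1
  Δ5: q:0→1
  (5Δ to stable)
t=9 Δ0: u=1 q=1 p=1 clk=1 v=0 r=1
  Δ1: clk:1→0
  (1Δ to stable)
t=10 Δ0: u=1 q=1 p=1 clk=0 v=0 r=1
  Δ1: clk:0→1
  Δ2: u:1→0
  Δ3: p:1→0
  Δ4: r:1→0
  Δ5: q:1→0
  (5Δ to stable)
t=11 Δ0: u=0 q=0 p=0 clk=1 v=0 r=0
  Δ1: clk:1→0
  (1Δ to stable)
t=12 Δ0: u=0 q=0 p=0 clk=0 v=0 r=0
  Δ1: clk:0→1
  Δ2: u:0→1
  Δ3: p:0→1
  Δ4: r:0→1
  Δ5: q:0→1
  (5Δ to stable)
t=13 Δ0: u=1 q=1 p=1 clk=1 v=0 r=1
  Δ1: clk:1→0
  (1Δ to stable)
t=14 Δ0: u=1 q=1 p=1 clk=0 v=0 r=1
  Δ1: clk:0→1
  Δ2: u:1→0
  Δ3: p:1→0
  Δ4: r:1→0
  Δ5: q:1→0
  (5Δ to stable)
t=15 Δ0: u=0 q=0 p=0 clk=1 v=0 r=0
  Δ1: clk:1→0
  (1Δ to stable)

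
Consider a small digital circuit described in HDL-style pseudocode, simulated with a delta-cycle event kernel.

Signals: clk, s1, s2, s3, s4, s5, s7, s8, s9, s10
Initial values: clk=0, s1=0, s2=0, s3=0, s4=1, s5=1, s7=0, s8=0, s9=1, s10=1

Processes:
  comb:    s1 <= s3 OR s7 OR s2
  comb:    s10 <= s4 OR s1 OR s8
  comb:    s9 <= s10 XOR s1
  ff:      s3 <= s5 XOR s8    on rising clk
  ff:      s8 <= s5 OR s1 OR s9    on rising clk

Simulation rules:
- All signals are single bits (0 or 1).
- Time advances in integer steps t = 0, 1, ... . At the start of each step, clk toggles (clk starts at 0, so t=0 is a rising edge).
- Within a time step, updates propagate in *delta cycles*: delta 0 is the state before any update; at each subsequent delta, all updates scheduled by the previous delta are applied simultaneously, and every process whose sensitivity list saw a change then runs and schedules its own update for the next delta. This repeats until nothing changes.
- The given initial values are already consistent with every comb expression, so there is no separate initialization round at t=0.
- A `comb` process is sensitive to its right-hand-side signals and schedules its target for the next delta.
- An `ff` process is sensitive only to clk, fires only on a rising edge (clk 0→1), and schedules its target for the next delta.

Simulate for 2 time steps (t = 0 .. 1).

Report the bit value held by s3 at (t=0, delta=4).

1

[bits: s1,s3,s8,s2,s7,s10,s9,s4,s5,clk]
t=0: Δ0=0000011110 Δ1=0000011111 Δ2=0110011111 Δ3=1110011111 Δ4=1110010111 | 4Δ
t=1: Δ0=1110010111 Δ1=1110010110 | 1Δ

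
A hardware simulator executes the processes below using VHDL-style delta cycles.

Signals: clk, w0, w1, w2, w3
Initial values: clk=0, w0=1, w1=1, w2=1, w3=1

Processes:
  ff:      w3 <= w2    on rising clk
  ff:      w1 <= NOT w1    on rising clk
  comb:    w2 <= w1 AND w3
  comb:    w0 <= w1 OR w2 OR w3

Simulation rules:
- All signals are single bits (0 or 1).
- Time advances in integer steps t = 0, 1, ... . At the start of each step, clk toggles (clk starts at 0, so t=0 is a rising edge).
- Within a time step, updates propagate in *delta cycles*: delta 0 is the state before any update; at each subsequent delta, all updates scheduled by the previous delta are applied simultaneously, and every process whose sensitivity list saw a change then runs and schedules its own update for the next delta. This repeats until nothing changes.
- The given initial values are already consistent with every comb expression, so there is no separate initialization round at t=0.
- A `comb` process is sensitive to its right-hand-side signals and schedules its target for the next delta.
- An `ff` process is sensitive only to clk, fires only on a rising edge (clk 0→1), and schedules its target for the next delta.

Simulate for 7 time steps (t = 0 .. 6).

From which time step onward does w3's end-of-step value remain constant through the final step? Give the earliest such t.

t0.Δ0 w1=1 clk=0 w0=1 w3=1 w2=1
t0.Δ1 w1=1 clk=1 w0=1 w3=1 w2=1
t0.Δ2 w1=0 clk=1 w0=1 w3=1 w2=1
t0.Δ3 w1=0 clk=1 w0=1 w3=1 w2=0
t1.Δ0 w1=0 clk=1 w0=1 w3=1 w2=0
t1.Δ1 w1=0 clk=0 w0=1 w3=1 w2=0
t2.Δ0 w1=0 clk=0 w0=1 w3=1 w2=0
t2.Δ1 w1=0 clk=1 w0=1 w3=1 w2=0
t2.Δ2 w1=1 clk=1 w0=1 w3=0 w2=0
t3.Δ0 w1=1 clk=1 w0=1 w3=0 w2=0
t3.Δ1 w1=1 clk=0 w0=1 w3=0 w2=0
t4.Δ0 w1=1 clk=0 w0=1 w3=0 w2=0
t4.Δ1 w1=1 clk=1 w0=1 w3=0 w2=0
t4.Δ2 w1=0 clk=1 w0=1 w3=0 w2=0
t4.Δ3 w1=0 clk=1 w0=0 w3=0 w2=0
t5.Δ0 w1=0 clk=1 w0=0 w3=0 w2=0
t5.Δ1 w1=0 clk=0 w0=0 w3=0 w2=0
t6.Δ0 w1=0 clk=0 w0=0 w3=0 w2=0
t6.Δ1 w1=0 clk=1 w0=0 w3=0 w2=0
t6.Δ2 w1=1 clk=1 w0=0 w3=0 w2=0
t6.Δ3 w1=1 clk=1 w0=1 w3=0 w2=0

2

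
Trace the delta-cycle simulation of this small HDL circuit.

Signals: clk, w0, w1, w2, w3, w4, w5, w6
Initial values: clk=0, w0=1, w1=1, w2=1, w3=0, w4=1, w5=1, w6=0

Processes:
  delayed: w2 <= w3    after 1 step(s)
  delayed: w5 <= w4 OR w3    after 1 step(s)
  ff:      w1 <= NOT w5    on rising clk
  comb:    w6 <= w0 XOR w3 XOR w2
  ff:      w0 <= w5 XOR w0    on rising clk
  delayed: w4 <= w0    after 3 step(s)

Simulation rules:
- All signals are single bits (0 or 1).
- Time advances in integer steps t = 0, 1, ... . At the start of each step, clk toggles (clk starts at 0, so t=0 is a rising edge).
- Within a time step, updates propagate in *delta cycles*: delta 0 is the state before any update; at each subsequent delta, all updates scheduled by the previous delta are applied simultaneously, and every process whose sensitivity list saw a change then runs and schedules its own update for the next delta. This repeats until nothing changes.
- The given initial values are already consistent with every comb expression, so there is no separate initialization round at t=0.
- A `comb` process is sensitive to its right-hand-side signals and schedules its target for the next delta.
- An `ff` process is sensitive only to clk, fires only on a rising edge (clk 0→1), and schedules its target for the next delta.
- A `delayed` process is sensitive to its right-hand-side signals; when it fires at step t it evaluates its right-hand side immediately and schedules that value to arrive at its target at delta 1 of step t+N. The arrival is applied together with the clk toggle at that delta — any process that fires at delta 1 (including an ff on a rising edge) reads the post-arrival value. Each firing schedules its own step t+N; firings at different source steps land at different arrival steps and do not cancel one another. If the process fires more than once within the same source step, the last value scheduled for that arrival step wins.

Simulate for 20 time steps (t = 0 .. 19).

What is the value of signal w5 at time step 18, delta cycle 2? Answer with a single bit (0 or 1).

1

[bits: w6,w1,clk,w5,w0,w2,w3,w4]
t=0: Δ0=01011101 Δ1=01111101 Δ2=00110101 Δ3=10110101 | 3Δ
t=1: Δ0=10110101 Δ1=10010101 | 1Δ
t=2: Δ0=10010101 Δ1=10110101 Δ2=10111101 Δ3=00111101 | 3Δ
t=3: Δ0=00111101 Δ1=00011100 | 1Δ
t=4: Δ0=00011100 Δ1=00101100 Δ2=01101100 | 2Δ
t=5: Δ0=01101100 Δ1=01001101 | 1Δ
t=6: Δ0=01001101 Δ1=01111101 Δ2=00110101 Δ3=10110101 | 3Δ
t=7: Δ0=10110101 Δ1=10010101 | 1Δ
t=8: Δ0=10010101 Δ1=10110101 Δ2=10111101 Δ3=00111101 | 3Δ
t=9: Δ0=00111101 Δ1=00011100 | 1Δ
t=10: Δ0=00011100 Δ1=00101100 Δ2=01101100 | 2Δ
t=11: Δ0=01101100 Δ1=01001101 | 1Δ
t=12: Δ0=01001101 Δ1=01111101 Δ2=00110101 Δ3=10110101 | 3Δ
t=13: Δ0=10110101 Δ1=10010101 | 1Δ
t=14: Δ0=10010101 Δ1=10110101 Δ2=10111101 Δ3=00111101 | 3Δ
t=15: Δ0=00111101 Δ1=00011100 | 1Δ
t=16: Δ0=00011100 Δ1=00101100 Δ2=01101100 | 2Δ
t=17: Δ0=01101100 Δ1=01001101 | 1Δ
t=18: Δ0=01001101 Δ1=01111101 Δ2=00110101 Δ3=10110101 | 3Δ
t=19: Δ0=10110101 Δ1=10010101 | 1Δ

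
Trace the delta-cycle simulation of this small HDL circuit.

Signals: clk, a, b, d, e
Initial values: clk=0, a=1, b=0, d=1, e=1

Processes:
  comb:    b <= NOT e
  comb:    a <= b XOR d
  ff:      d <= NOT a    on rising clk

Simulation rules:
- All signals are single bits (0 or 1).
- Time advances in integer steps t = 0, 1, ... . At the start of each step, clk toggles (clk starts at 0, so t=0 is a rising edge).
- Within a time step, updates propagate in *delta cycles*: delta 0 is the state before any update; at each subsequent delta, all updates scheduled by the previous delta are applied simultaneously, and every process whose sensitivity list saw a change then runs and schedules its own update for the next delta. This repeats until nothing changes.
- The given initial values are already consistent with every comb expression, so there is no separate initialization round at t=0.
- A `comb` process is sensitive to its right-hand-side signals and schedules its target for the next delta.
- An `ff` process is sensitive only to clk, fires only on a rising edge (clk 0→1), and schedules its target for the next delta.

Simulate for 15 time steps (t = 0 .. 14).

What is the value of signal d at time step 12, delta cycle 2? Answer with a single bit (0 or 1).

0

[bits: clk,e,d,a,b]
t=0: Δ0=01110 Δ1=11110 Δ2=11010 Δ3=11000 | 3Δ
t=1: Δ0=11000 Δ1=01000 | 1Δ
t=2: Δ0=01000 Δ1=11000 Δ2=11100 Δ3=11110 | 3Δ
t=3: Δ0=11110 Δ1=01110 | 1Δ
t=4: Δ0=01110 Δ1=11110 Δ2=11010 Δ3=11000 | 3Δ
t=5: Δ0=11000 Δ1=01000 | 1Δ
t=6: Δ0=01000 Δ1=11000 Δ2=11100 Δ3=11110 | 3Δ
t=7: Δ0=11110 Δ1=01110 | 1Δ
t=8: Δ0=01110 Δ1=11110 Δ2=11010 Δ3=11000 | 3Δ
t=9: Δ0=11000 Δ1=01000 | 1Δ
t=10: Δ0=01000 Δ1=11000 Δ2=11100 Δ3=11110 | 3Δ
t=11: Δ0=11110 Δ1=01110 | 1Δ
t=12: Δ0=01110 Δ1=11110 Δ2=11010 Δ3=11000 | 3Δ
t=13: Δ0=11000 Δ1=01000 | 1Δ
t=14: Δ0=01000 Δ1=11000 Δ2=11100 Δ3=11110 | 3Δ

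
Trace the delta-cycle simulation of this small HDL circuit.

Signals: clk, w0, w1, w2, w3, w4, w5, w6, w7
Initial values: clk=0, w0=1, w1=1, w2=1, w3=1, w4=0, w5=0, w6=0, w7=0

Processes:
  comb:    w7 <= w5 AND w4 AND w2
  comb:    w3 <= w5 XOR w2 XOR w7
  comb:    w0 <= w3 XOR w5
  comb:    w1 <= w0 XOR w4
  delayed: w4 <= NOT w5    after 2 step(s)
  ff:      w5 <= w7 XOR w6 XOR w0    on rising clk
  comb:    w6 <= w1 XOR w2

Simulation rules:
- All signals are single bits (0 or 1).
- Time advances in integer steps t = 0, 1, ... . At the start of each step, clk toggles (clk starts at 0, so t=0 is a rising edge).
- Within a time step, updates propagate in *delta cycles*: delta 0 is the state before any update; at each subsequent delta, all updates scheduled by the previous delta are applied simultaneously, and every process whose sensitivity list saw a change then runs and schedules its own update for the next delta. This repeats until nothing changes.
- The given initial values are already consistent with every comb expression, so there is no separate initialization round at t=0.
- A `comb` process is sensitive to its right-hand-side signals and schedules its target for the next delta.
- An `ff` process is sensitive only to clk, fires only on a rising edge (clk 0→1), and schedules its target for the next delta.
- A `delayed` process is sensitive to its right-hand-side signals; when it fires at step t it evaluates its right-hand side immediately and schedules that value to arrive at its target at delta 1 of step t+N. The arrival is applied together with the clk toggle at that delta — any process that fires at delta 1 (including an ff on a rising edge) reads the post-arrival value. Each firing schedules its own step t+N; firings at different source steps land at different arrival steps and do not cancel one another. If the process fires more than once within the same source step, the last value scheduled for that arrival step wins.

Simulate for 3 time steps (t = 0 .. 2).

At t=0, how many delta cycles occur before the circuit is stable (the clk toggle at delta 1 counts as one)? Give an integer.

[bits: w1,clk,w2,w4,w7,w0,w5,w3,w6]
t=0: Δ0=101001010 Δ1=111001010 Δ2=111001110 Δ3=111000100 Δ4=011001100 Δ5=111001101 Δ6=111001100 | 6Δ
t=1: Δ0=111001100 Δ1=101001100 | 1Δ
t=2: Δ0=101001100 Δ1=111001100 | 1Δ

6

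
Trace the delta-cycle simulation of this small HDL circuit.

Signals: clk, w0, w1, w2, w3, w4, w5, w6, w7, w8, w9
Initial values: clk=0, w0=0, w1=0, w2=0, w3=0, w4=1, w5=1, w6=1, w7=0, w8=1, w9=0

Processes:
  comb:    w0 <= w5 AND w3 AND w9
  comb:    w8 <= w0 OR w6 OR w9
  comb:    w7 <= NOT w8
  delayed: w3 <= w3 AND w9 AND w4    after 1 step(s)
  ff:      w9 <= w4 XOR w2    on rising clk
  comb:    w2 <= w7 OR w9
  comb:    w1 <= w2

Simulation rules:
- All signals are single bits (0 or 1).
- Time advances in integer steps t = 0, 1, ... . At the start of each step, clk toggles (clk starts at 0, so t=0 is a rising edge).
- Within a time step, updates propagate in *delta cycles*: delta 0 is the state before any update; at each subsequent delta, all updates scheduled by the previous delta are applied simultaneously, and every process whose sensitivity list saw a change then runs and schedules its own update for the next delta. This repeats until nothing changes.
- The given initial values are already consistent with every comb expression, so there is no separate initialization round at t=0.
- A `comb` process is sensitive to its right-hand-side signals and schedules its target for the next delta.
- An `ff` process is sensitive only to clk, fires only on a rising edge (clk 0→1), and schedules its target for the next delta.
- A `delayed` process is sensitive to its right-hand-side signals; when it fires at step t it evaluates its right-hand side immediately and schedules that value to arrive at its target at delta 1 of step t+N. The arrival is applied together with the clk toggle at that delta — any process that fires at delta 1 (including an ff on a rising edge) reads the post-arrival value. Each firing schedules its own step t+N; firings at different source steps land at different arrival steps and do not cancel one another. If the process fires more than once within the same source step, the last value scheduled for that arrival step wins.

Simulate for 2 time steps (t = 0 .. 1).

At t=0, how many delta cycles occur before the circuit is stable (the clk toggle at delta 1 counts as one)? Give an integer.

t=0 Δ0: w2=0 w6=1 w1=0 w7=0 w4=1 w3=0 w9=0 w0=0 w8=1 w5=1 clk=0
  Δ1: clk:0→1
  Δ2: w9:0→1
  Δ3: w2:0→1
  Δ4: w1:0→1
  (4Δ to stable)
t=1 Δ0: w2=1 w6=1 w1=1 w7=0 w4=1 w3=0 w9=1 w0=0 w8=1 w5=1 clk=1
  Δ1: clk:1→0
  (1Δ to stable)

4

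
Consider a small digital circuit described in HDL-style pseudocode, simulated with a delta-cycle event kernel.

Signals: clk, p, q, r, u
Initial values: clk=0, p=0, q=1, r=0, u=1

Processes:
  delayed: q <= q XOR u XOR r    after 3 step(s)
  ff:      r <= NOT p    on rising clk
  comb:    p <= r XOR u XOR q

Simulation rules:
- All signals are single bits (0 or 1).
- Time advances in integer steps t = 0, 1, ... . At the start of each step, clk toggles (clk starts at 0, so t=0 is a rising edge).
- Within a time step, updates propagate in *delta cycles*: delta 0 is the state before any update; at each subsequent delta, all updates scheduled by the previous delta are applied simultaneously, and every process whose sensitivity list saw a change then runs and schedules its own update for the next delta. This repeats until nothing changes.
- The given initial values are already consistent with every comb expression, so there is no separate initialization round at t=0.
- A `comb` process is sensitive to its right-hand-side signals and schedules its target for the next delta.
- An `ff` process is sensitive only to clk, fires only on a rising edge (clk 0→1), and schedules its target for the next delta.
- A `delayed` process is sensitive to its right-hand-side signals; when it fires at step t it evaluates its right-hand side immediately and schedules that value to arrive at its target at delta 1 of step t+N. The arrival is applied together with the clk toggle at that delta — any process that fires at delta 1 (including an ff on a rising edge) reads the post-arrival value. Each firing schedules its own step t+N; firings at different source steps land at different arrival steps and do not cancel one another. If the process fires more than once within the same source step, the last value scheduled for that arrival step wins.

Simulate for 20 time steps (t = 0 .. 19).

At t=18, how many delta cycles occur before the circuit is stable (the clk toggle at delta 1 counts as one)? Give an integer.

t0.Δ0 q=1 clk=0 u=1 p=0 r=0
t0.Δ1 q=1 clk=1 u=1 p=0 r=0
t0.Δ2 q=1 clk=1 u=1 p=0 r=1
t0.Δ3 q=1 clk=1 u=1 p=1 r=1
t1.Δ0 q=1 clk=1 u=1 p=1 r=1
t1.Δ1 q=1 clk=0 u=1 p=1 r=1
t2.Δ0 q=1 clk=0 u=1 p=1 r=1
t2.Δ1 q=1 clk=1 u=1 p=1 r=1
t2.Δ2 q=1 clk=1 u=1 p=1 r=0
t2.Δ3 q=1 clk=1 u=1 p=0 r=0
t3.Δ0 q=1 clk=1 u=1 p=0 r=0
t3.Δ1 q=1 clk=0 u=1 p=0 r=0
t4.Δ0 q=1 clk=0 u=1 p=0 r=0
t4.Δ1 q=1 clk=1 u=1 p=0 r=0
t4.Δ2 q=1 clk=1 u=1 p=0 r=1
t4.Δ3 q=1 clk=1 u=1 p=1 r=1
t5.Δ0 q=1 clk=1 u=1 p=1 r=1
t5.Δ1 q=0 clk=0 u=1 p=1 r=1
t5.Δ2 q=0 clk=0 u=1 p=0 r=1
t6.Δ0 q=0 clk=0 u=1 p=0 r=1
t6.Δ1 q=0 clk=1 u=1 p=0 r=1
t7.Δ0 q=0 clk=1 u=1 p=0 r=1
t7.Δ1 q=1 clk=0 u=1 p=0 r=1
t7.Δ2 q=1 clk=0 u=1 p=1 r=1
t8.Δ0 q=1 clk=0 u=1 p=1 r=1
t8.Δ1 q=0 clk=1 u=1 p=1 r=1
t8.Δ2 q=0 clk=1 u=1 p=0 r=0
t8.Δ3 q=0 clk=1 u=1 p=1 r=0
t9.Δ0 q=0 clk=1 u=1 p=1 r=0
t9.Δ1 q=0 clk=0 u=1 p=1 r=0
t10.Δ0 q=0 clk=0 u=1 p=1 r=0
t10.Δ1 q=1 clk=1 u=1 p=1 r=0
t10.Δ2 q=1 clk=1 u=1 p=0 r=0
t11.Δ0 q=1 clk=1 u=1 p=0 r=0
t11.Δ1 q=1 clk=0 u=1 p=0 r=0
t12.Δ0 q=1 clk=0 u=1 p=0 r=0
t12.Δ1 q=1 clk=1 u=1 p=0 r=0
t12.Δ2 q=1 clk=1 u=1 p=0 r=1
t12.Δ3 q=1 clk=1 u=1 p=1 r=1
t13.Δ0 q=1 clk=1 u=1 p=1 r=1
t13.Δ1 q=0 clk=0 u=1 p=1 r=1
t13.Δ2 q=0 clk=0 u=1 p=0 r=1
t14.Δ0 q=0 clk=0 u=1 p=0 r=1
t14.Δ1 q=0 clk=1 u=1 p=0 r=1
t15.Δ0 q=0 clk=1 u=1 p=0 r=1
t15.Δ1 q=1 clk=0 u=1 p=0 r=1
t15.Δ2 q=1 clk=0 u=1 p=1 r=1
t16.Δ0 q=1 clk=0 u=1 p=1 r=1
t16.Δ1 q=0 clk=1 u=1 p=1 r=1
t16.Δ2 q=0 clk=1 u=1 p=0 r=0
t16.Δ3 q=0 clk=1 u=1 p=1 r=0
t17.Δ0 q=0 clk=1 u=1 p=1 r=0
t17.Δ1 q=0 clk=0 u=1 p=1 r=0
t18.Δ0 q=0 clk=0 u=1 p=1 r=0
t18.Δ1 q=1 clk=1 u=1 p=1 r=0
t18.Δ2 q=1 clk=1 u=1 p=0 r=0
t19.Δ0 q=1 clk=1 u=1 p=0 r=0
t19.Δ1 q=1 clk=0 u=1 p=0 r=0

2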